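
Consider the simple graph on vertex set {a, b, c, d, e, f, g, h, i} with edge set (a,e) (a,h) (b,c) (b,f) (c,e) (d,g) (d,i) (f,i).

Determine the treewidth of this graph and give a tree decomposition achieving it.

The largest bag has 2 vertices, giving width 1; this decomposition certifies tw(G) ≤ 1. Any graph with an edge has treewidth ≥ 1, and G has the edge g–d. Hence tw(G) = 1 exactly.

Treewidth 1.
Bags: B1 = {d, g}  B2 = {d, i}  B3 = {f, i}  B4 = {b, f}  B5 = {b, c}  B6 = {c, e}  B7 = {a, e}  B8 = {a, h}
Tree: B1–B2, B2–B3, B3–B4, B4–B5, B5–B6, B6–B7, B7–B8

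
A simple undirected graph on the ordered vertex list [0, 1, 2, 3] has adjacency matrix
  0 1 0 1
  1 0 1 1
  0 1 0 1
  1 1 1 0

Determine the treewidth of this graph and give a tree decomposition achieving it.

Treewidth 2.
Bags: B1 = {0, 1, 3}  B2 = {1, 2, 3}
Tree: B1–B2

Every bag has size at most 3, so the width is 3 − 1 = 2 and tw(G) ≤ 2. On the other hand G contains the 3-clique {0, 1, 3}. A clique must lie in a single bag of any decomposition, so no decomposition can have width below 2. Hence tw(G) = 2 exactly.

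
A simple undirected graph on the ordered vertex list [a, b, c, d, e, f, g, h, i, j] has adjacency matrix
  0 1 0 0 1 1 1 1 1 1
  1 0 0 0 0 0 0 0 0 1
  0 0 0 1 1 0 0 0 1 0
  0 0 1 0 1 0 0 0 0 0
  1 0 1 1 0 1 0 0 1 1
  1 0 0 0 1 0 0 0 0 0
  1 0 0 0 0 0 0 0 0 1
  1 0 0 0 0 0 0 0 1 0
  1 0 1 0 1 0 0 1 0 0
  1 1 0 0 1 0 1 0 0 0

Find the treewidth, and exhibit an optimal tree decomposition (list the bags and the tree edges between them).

Treewidth 2.
Bags: B1 = {a, e, i}  B2 = {a, e, j}  B3 = {a, h, i}  B4 = {c, e, i}  B5 = {c, d, e}  B6 = {a, e, f}  B7 = {a, g, j}  B8 = {a, b, j}
Tree: B1–B2, B1–B3, B1–B4, B4–B5, B1–B6, B2–B7, B2–B8

The largest bag has 3 vertices, giving width 2; this decomposition certifies tw(G) ≤ 2. Conversely, {c, d, e} is a clique of size 3, and the vertices of any clique must share a bag in every tree decomposition; so some bag has ≥ 3 vertices and tw(G) ≥ 2. The upper and lower bounds meet at 2, so that is the treewidth.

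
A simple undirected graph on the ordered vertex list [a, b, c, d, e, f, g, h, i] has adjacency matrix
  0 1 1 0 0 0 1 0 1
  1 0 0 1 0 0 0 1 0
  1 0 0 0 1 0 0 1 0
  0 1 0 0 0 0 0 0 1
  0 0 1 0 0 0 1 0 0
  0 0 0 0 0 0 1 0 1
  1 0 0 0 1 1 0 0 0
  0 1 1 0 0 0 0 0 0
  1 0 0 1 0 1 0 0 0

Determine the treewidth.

A width-3 tree decomposition is:
Bags: B1 = {c, e, g, h}  B2 = {a, c, g, h}  B3 = {a, b, g, h}  B4 = {a, b, f, g}  B5 = {a, b, f, i}  B6 = {b, d, f, i}
Tree: B1–B2, B2–B3, B3–B4, B4–B5, B5–B6
The largest bag has 4 vertices, giving width 3; this decomposition certifies tw(G) ≤ 3. For the lower bound: the 4 vertex sets {c,e,h}, {g}, {a}, {b,d,f,i} are disjoint, each induces a connected subgraph, and every pair is joined by at least one edge of G. Contracting each set to a single vertex therefore yields K_{4} as a minor, and since treewidth is minor-monotone, tw(G) ≥ tw(K_{4}) = 3. The upper and lower bounds meet at 3, so that is the treewidth.

3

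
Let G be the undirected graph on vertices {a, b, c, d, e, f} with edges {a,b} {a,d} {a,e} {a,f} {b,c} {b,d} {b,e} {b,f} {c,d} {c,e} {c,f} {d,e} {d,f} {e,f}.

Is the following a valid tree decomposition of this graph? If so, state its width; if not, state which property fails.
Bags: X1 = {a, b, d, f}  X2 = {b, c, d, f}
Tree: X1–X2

A tree decomposition must satisfy three properties: every vertex lies in some bag; for every edge, both endpoints lie together in some bag; and for every vertex, the bags containing it form a connected subtree. Here vertex e appears in no bag, so the decomposition is invalid.

No — vertex e appears in no bag.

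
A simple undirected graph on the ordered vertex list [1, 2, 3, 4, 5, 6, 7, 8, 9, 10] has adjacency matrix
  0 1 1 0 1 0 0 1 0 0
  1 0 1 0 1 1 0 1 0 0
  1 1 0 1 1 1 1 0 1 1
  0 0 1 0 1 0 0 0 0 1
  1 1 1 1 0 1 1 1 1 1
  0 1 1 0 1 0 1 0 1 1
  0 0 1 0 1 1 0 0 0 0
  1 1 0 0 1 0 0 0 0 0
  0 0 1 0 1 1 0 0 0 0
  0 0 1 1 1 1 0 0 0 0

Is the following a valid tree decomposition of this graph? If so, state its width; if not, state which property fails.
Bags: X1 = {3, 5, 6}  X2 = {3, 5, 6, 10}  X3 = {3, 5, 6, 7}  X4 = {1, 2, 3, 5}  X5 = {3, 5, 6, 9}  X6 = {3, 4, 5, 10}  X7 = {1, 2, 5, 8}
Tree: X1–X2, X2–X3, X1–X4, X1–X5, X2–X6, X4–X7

No — edge (2,6) lies in no bag.

A tree decomposition must satisfy three properties: every vertex lies in some bag; for every edge, both endpoints lie together in some bag; and for every vertex, the bags containing it form a connected subtree. Here edge (2,6) lies in no bag, so the decomposition is invalid.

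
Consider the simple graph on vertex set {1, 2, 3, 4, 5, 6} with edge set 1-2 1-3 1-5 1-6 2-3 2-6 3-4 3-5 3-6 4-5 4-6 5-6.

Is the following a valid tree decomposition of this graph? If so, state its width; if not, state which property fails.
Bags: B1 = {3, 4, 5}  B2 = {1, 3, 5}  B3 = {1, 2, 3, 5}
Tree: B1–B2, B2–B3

No — vertex 6 appears in no bag.

A tree decomposition must satisfy three properties: every vertex lies in some bag; for every edge, both endpoints lie together in some bag; and for every vertex, the bags containing it form a connected subtree. Here vertex 6 appears in no bag, so the decomposition is invalid.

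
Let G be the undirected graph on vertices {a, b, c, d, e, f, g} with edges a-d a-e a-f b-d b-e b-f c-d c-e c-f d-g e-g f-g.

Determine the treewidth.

3

A width-3 tree decomposition is:
Bags: B1 = {d, e, f, g}  B2 = {a, d, e, f}  B3 = {c, d, e, f}  B4 = {b, d, e, f}
Tree: B1–B2, B2–B3, B3–B4
Each bag holds 4 vertices, so the decomposition has width 3, which upper-bounds the treewidth. For the lower bound: the 4 vertex sets {e,g}, {a,f}, {d}, {c} are disjoint, each induces a connected subgraph, and every pair is joined by at least one edge of G. Contracting each set to a single vertex therefore yields K_{4} as a minor, and since treewidth is minor-monotone, tw(G) ≥ tw(K_{4}) = 3. Combining the bounds, tw(G) = 3.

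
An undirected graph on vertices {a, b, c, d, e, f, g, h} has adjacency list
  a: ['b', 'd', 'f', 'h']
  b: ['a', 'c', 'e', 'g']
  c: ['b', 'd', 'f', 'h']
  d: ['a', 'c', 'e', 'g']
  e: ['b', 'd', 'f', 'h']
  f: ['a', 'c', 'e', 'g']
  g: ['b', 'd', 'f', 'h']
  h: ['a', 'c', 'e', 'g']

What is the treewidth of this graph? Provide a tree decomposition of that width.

The largest bag has 5 vertices, giving width 4; this decomposition certifies tw(G) ≤ 4. For the lower bound: the 5 vertex sets {e,f}, {g,h}, {c,d}, {a}, {b} are disjoint, each induces a connected subgraph, and every pair is joined by at least one edge of G. Contracting each set to a single vertex therefore yields K_{5} as a minor, and since treewidth is minor-monotone, tw(G) ≥ tw(K_{5}) = 4. The upper and lower bounds meet at 4, so that is the treewidth.

Treewidth 4.
One such decomposition:
Bags: B1 = {a, c, e, f, g}  B2 = {a, c, e, g, h}  B3 = {a, c, d, e, g}  B4 = {a, b, c, e, g}
Tree: B1–B2, B2–B3, B3–B4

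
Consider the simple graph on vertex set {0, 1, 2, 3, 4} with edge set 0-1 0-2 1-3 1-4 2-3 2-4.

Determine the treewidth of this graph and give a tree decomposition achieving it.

Every bag has size at most 3, so the width is 3 − 1 = 2 and tw(G) ≤ 2. For the lower bound, G contains the cycle 2–3–1–4–2, so G is not a forest; only forests have treewidth ≤ 1, hence tw(G) ≥ 2. Combining the bounds, tw(G) = 2.

Treewidth 2.
Bags: B1 = {1, 2, 3}  B2 = {1, 2, 4}  B3 = {0, 1, 2}
Tree: B1–B2, B2–B3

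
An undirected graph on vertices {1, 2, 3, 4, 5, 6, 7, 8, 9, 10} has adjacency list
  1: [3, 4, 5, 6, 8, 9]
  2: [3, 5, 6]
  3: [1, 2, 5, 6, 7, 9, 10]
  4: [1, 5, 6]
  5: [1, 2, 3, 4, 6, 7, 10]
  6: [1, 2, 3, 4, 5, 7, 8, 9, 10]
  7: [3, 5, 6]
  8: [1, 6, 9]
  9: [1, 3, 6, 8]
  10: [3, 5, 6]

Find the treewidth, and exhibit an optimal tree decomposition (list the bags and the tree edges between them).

Every bag has size at most 4, so the width is 4 − 1 = 3 and tw(G) ≤ 3. Conversely, {1, 6, 8, 9} is a clique of size 4, and the vertices of any clique must share a bag in every tree decomposition; so some bag has ≥ 4 vertices and tw(G) ≥ 3. Hence tw(G) = 3 exactly.

Treewidth 3.
One optimal decomposition is:
Bags: B1 = {3, 5, 6, 10}  B2 = {1, 3, 5, 6}  B3 = {1, 3, 6, 9}  B4 = {1, 6, 8, 9}  B5 = {3, 5, 6, 7}  B6 = {1, 4, 5, 6}  B7 = {2, 3, 5, 6}
Tree: B1–B2, B2–B3, B3–B4, B2–B5, B2–B6, B5–B7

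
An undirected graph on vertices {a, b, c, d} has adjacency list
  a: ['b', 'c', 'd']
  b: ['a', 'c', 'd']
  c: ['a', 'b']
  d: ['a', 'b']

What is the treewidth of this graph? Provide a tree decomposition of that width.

The largest bag has 3 vertices, giving width 2; this decomposition certifies tw(G) ≤ 2. For the lower bound, the 3 vertices {a, b, d} are pairwise adjacent, and any tree decomposition puts a clique entirely inside one bag — forcing width ≥ 2. Therefore the treewidth is 2.

Treewidth 2.
One such decomposition:
Bags: B1 = {a, b, d}  B2 = {a, b, c}
Tree: B1–B2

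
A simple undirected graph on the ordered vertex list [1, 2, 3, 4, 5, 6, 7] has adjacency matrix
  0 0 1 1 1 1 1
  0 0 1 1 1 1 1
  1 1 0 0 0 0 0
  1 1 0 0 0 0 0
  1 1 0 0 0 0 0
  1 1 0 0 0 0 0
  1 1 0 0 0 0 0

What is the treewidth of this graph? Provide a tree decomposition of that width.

Every bag has size at most 3, so the width is 3 − 1 = 2 and tw(G) ≤ 2. Since 1–6–2–5–1 is a cycle in G, G is not acyclic. Forests are exactly the graphs of treewidth ≤ 1, so tw(G) ≥ 2. The upper and lower bounds meet at 2, so that is the treewidth.

Treewidth 2.
One optimal decomposition is:
Bags: B1 = {1, 2, 6}  B2 = {1, 2, 5}  B3 = {1, 2, 7}  B4 = {1, 2, 4}  B5 = {1, 2, 3}
Tree: B1–B2, B2–B3, B3–B4, B4–B5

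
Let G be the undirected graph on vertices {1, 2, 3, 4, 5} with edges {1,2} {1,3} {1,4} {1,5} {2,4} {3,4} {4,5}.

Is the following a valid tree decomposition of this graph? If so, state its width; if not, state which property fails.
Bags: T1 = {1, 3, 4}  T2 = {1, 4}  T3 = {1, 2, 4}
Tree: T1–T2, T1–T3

No — vertex 5 appears in no bag.

A tree decomposition must satisfy three properties: every vertex lies in some bag; for every edge, both endpoints lie together in some bag; and for every vertex, the bags containing it form a connected subtree. Here vertex 5 appears in no bag, so the decomposition is invalid.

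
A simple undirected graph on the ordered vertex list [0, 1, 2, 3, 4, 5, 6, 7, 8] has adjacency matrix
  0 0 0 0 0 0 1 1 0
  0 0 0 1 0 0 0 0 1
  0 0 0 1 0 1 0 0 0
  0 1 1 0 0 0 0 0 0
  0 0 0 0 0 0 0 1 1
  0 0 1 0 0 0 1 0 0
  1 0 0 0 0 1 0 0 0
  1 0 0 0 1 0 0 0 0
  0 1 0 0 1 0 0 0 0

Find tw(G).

2

A width-2 tree decomposition is:
Bags: B1 = {4, 7, 8}  B2 = {0, 7, 8}  B3 = {0, 6, 8}  B4 = {5, 6, 8}  B5 = {2, 5, 8}  B6 = {2, 3, 8}  B7 = {1, 3, 8}
Tree: B1–B2, B2–B3, B3–B4, B4–B5, B5–B6, B6–B7
The largest bag has 3 vertices, giving width 2; this decomposition certifies tw(G) ≤ 2. The edges 8–4–7–0–6–5–2–3–1–8 form a cycle, so G is not a tree and its treewidth is at least 2. Therefore the treewidth is 2.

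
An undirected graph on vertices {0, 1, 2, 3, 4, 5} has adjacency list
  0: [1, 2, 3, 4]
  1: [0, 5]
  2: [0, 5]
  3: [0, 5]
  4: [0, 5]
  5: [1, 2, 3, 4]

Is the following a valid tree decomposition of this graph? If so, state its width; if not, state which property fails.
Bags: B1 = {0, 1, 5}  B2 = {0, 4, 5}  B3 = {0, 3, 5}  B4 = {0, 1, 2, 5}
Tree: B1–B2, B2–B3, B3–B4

No — bags containing vertex 1 are not connected in the tree.

A tree decomposition must satisfy three properties: every vertex lies in some bag; for every edge, both endpoints lie together in some bag; and for every vertex, the bags containing it form a connected subtree. Here bags containing vertex 1 are not connected in the tree, so the decomposition is invalid.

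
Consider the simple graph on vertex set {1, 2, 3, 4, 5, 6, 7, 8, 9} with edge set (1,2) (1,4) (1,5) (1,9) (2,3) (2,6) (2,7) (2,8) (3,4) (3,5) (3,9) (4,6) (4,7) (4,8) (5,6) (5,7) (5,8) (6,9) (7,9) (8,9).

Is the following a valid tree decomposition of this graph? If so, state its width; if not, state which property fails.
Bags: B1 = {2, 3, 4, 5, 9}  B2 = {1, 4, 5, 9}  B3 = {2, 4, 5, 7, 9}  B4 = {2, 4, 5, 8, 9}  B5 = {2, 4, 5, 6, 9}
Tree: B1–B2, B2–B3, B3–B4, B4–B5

No — edge (2,1) lies in no bag.

A tree decomposition must satisfy three properties: every vertex lies in some bag; for every edge, both endpoints lie together in some bag; and for every vertex, the bags containing it form a connected subtree. Here edge (2,1) lies in no bag, so the decomposition is invalid.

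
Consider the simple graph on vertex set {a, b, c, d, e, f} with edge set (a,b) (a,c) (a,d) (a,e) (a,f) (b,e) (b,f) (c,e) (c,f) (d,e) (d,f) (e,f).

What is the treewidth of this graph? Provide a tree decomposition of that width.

Treewidth 3.
One optimal decomposition is:
Bags: B1 = {a, d, e, f}  B2 = {a, c, e, f}  B3 = {a, b, e, f}
Tree: B1–B2, B2–B3

The largest bag has 4 vertices, giving width 3; this decomposition certifies tw(G) ≤ 3. For the lower bound, the 4 vertices {a, d, e, f} are pairwise adjacent, and any tree decomposition puts a clique entirely inside one bag — forcing width ≥ 3. Therefore the treewidth is 3.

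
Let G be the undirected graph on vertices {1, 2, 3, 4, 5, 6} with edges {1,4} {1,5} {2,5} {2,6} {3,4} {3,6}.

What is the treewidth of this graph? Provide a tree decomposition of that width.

The largest bag has 3 vertices, giving width 2; this decomposition certifies tw(G) ≤ 2. Since 5–2–6–3–4–1–5 is a cycle in G, G is not acyclic. Forests are exactly the graphs of treewidth ≤ 1, so tw(G) ≥ 2. Hence tw(G) = 2 exactly.

Treewidth 2.
Bags: B1 = {2, 5, 6}  B2 = {3, 5, 6}  B3 = {3, 4, 5}  B4 = {1, 4, 5}
Tree: B1–B2, B2–B3, B3–B4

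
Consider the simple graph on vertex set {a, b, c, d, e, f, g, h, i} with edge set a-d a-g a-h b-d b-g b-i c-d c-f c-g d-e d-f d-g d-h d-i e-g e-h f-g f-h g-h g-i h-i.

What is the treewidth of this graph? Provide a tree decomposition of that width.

The largest bag has 4 vertices, giving width 3; this decomposition certifies tw(G) ≤ 3. For the lower bound, the 4 vertices {d, e, g, h} are pairwise adjacent, and any tree decomposition puts a clique entirely inside one bag — forcing width ≥ 3. Combining the bounds, tw(G) = 3.

Treewidth 3.
Bags: B1 = {d, e, g, h}  B2 = {d, f, g, h}  B3 = {d, g, h, i}  B4 = {c, d, f, g}  B5 = {b, d, g, i}  B6 = {a, d, g, h}
Tree: B1–B2, B1–B3, B2–B4, B3–B5, B1–B6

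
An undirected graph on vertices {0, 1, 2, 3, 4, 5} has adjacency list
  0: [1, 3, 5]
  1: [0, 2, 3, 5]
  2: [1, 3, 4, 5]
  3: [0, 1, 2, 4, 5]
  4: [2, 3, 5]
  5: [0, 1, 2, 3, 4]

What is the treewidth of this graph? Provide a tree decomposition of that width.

Every bag has size at most 4, so the width is 4 − 1 = 3 and tw(G) ≤ 3. On the other hand G contains the 4-clique {0, 1, 3, 5}. A clique must lie in a single bag of any decomposition, so no decomposition can have width below 3. Combining the bounds, tw(G) = 3.

Treewidth 3.
One such decomposition:
Bags: B1 = {1, 2, 3, 5}  B2 = {2, 3, 4, 5}  B3 = {0, 1, 3, 5}
Tree: B1–B2, B1–B3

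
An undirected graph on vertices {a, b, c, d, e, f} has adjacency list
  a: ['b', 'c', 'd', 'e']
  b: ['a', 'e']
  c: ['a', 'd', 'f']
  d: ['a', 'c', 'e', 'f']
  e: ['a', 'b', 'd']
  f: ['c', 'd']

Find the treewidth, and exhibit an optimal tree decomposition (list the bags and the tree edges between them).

Treewidth 2.
One such decomposition:
Bags: B1 = {a, c, d}  B2 = {c, d, f}  B3 = {a, d, e}  B4 = {a, b, e}
Tree: B1–B2, B1–B3, B3–B4

Each bag holds 3 vertices, so the decomposition has width 2, which upper-bounds the treewidth. For the lower bound, the 3 vertices {c, d, f} are pairwise adjacent, and any tree decomposition puts a clique entirely inside one bag — forcing width ≥ 2. Therefore the treewidth is 2.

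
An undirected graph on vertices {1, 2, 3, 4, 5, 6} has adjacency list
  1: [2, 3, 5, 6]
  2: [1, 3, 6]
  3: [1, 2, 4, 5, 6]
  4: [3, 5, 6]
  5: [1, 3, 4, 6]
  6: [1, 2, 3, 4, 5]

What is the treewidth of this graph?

3

A width-3 tree decomposition is:
Bags: B1 = {1, 2, 3, 6}  B2 = {1, 3, 5, 6}  B3 = {3, 4, 5, 6}
Tree: B1–B2, B2–B3
Every bag has size at most 4, so the width is 4 − 1 = 3 and tw(G) ≤ 3. Conversely, {1, 2, 3, 6} is a clique of size 4, and the vertices of any clique must share a bag in every tree decomposition; so some bag has ≥ 4 vertices and tw(G) ≥ 3. The upper and lower bounds meet at 3, so that is the treewidth.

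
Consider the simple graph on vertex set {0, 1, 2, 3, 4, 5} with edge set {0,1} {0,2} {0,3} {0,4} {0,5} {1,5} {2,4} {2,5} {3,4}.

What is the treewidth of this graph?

2

A width-2 tree decomposition is:
Bags: B1 = {0, 2, 5}  B2 = {0, 1, 5}  B3 = {0, 2, 4}  B4 = {0, 3, 4}
Tree: B1–B2, B1–B3, B3–B4
Each bag holds 3 vertices, so the decomposition has width 2, which upper-bounds the treewidth. On the other hand G contains the 3-clique {0, 1, 5}. A clique must lie in a single bag of any decomposition, so no decomposition can have width below 2. The upper and lower bounds meet at 2, so that is the treewidth.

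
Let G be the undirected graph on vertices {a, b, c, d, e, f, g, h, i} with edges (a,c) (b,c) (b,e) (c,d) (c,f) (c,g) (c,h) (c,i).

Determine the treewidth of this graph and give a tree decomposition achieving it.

Treewidth 1.
One such decomposition:
Bags: B1 = {c, h}  B2 = {c, d}  B3 = {c, i}  B4 = {b, c}  B5 = {c, f}  B6 = {c, g}  B7 = {b, e}  B8 = {a, c}
Tree: B1–B2, B1–B3, B3–B4, B4–B5, B2–B6, B4–B7, B5–B8

Every bag has size at most 2, so the width is 2 − 1 = 1 and tw(G) ≤ 1. Any graph with an edge has treewidth ≥ 1, and G has the edge h–c. Therefore the treewidth is 1.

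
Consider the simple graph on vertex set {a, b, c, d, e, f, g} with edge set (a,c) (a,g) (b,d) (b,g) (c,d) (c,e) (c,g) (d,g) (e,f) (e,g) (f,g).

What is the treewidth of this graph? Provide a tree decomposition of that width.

The largest bag has 3 vertices, giving width 2; this decomposition certifies tw(G) ≤ 2. On the other hand G contains the 3-clique {c, d, g}. A clique must lie in a single bag of any decomposition, so no decomposition can have width below 2. The upper and lower bounds meet at 2, so that is the treewidth.

Treewidth 2.
Bags: B1 = {c, d, g}  B2 = {b, d, g}  B3 = {c, e, g}  B4 = {a, c, g}  B5 = {e, f, g}
Tree: B1–B2, B1–B3, B3–B4, B3–B5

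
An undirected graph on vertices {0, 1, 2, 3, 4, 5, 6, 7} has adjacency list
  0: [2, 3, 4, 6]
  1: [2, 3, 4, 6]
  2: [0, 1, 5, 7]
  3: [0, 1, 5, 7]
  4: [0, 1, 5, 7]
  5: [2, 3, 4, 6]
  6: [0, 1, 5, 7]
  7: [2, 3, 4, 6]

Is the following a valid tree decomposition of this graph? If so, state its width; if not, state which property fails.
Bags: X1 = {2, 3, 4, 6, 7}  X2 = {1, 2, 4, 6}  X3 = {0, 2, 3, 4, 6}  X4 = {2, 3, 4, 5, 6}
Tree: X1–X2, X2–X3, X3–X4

No — edge (3,1) lies in no bag.

A tree decomposition must satisfy three properties: every vertex lies in some bag; for every edge, both endpoints lie together in some bag; and for every vertex, the bags containing it form a connected subtree. Here edge (3,1) lies in no bag, so the decomposition is invalid.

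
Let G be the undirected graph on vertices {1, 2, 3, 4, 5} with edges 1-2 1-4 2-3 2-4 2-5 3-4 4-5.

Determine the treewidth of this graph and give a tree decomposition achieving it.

Each bag holds 3 vertices, so the decomposition has width 2, which upper-bounds the treewidth. On the other hand G contains the 3-clique {1, 2, 4}. A clique must lie in a single bag of any decomposition, so no decomposition can have width below 2. Combining the bounds, tw(G) = 2.

Treewidth 2.
One such decomposition:
Bags: B1 = {2, 4, 5}  B2 = {2, 3, 4}  B3 = {1, 2, 4}
Tree: B1–B2, B2–B3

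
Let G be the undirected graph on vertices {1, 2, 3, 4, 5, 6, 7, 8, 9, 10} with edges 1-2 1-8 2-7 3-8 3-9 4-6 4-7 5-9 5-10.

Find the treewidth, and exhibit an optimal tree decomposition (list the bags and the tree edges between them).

Treewidth 1.
One such decomposition:
Bags: B1 = {4, 6}  B2 = {4, 7}  B3 = {2, 7}  B4 = {1, 2}  B5 = {1, 8}  B6 = {3, 8}  B7 = {3, 9}  B8 = {5, 9}  B9 = {5, 10}
Tree: B1–B2, B2–B3, B3–B4, B4–B5, B5–B6, B6–B7, B7–B8, B8–B9

Each bag holds 2 vertices, so the decomposition has width 1, which upper-bounds the treewidth. G has an edge, so its treewidth is at least 1. Combining the bounds, tw(G) = 1.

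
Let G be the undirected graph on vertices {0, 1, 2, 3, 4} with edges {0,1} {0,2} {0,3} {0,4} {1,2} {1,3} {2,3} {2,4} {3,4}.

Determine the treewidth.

3

A width-3 tree decomposition is:
Bags: B1 = {0, 2, 3, 4}  B2 = {0, 1, 2, 3}
Tree: B1–B2
Each bag holds 4 vertices, so the decomposition has width 3, which upper-bounds the treewidth. For the lower bound, the 4 vertices {0, 1, 2, 3} are pairwise adjacent, and any tree decomposition puts a clique entirely inside one bag — forcing width ≥ 3. Therefore the treewidth is 3.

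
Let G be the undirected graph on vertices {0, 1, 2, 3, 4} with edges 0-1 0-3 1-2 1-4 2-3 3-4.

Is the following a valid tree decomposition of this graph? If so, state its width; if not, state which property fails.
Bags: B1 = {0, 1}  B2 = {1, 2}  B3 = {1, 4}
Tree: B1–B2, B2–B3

No — vertex 3 appears in no bag.

A tree decomposition must satisfy three properties: every vertex lies in some bag; for every edge, both endpoints lie together in some bag; and for every vertex, the bags containing it form a connected subtree. Here vertex 3 appears in no bag, so the decomposition is invalid.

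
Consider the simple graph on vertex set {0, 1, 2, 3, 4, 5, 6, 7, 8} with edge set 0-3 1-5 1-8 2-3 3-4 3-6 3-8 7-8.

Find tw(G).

A width-1 tree decomposition is:
Bags: B1 = {7, 8}  B2 = {3, 8}  B3 = {2, 3}  B4 = {1, 8}  B5 = {3, 6}  B6 = {0, 3}  B7 = {3, 4}  B8 = {1, 5}
Tree: B1–B2, B2–B3, B1–B4, B3–B5, B3–B6, B2–B7, B4–B8
The largest bag has 2 vertices, giving width 1; this decomposition certifies tw(G) ≤ 1. Any graph with an edge has treewidth ≥ 1, and G has the edge 7–8. Therefore the treewidth is 1.

1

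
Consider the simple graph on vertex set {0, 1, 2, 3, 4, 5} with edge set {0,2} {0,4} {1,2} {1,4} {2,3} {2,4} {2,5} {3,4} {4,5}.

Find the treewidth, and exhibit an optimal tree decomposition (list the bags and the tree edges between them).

The largest bag has 3 vertices, giving width 2; this decomposition certifies tw(G) ≤ 2. Conversely, {0, 2, 4} is a clique of size 3, and the vertices of any clique must share a bag in every tree decomposition; so some bag has ≥ 3 vertices and tw(G) ≥ 2. Therefore the treewidth is 2.

Treewidth 2.
Bags: B1 = {2, 3, 4}  B2 = {1, 2, 4}  B3 = {0, 2, 4}  B4 = {2, 4, 5}
Tree: B1–B2, B2–B3, B2–B4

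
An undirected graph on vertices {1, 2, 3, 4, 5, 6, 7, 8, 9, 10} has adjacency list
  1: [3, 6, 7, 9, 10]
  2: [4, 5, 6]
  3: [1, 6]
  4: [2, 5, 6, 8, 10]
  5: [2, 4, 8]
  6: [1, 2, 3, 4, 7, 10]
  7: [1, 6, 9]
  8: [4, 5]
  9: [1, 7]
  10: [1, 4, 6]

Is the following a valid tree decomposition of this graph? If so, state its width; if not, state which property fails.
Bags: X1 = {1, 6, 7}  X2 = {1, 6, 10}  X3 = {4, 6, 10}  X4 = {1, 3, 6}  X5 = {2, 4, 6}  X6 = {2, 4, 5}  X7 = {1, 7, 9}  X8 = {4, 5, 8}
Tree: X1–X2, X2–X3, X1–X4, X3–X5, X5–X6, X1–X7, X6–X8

Vertex coverage: the bags together contain {1, 2, 3, 4, 5, 6, 7, 8, 9, 10}, the full vertex set. Edge coverage: each edge of G has both endpoints in at least one bag. Running intersection: for every vertex, the bags containing it form a connected subtree. All three properties hold, so this is a valid tree decomposition of width max|bag| − 1 = 2, and hence tw(G) ≤ 2.

Yes; width 2.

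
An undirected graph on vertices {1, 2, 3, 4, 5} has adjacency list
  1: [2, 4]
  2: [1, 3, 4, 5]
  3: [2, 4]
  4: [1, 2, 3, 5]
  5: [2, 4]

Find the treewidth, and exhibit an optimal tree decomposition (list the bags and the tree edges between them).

Every bag has size at most 3, so the width is 3 − 1 = 2 and tw(G) ≤ 2. On the other hand G contains the 3-clique {1, 2, 4}. A clique must lie in a single bag of any decomposition, so no decomposition can have width below 2. Therefore the treewidth is 2.

Treewidth 2.
One such decomposition:
Bags: B1 = {2, 4, 5}  B2 = {1, 2, 4}  B3 = {2, 3, 4}
Tree: B1–B2, B1–B3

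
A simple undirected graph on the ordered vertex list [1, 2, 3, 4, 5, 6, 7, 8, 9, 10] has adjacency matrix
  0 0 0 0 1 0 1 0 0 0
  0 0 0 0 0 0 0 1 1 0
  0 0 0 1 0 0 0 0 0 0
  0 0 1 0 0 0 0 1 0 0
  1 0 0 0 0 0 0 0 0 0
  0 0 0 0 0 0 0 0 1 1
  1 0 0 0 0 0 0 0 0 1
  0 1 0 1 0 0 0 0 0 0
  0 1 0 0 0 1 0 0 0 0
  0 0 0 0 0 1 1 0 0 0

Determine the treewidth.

1

A width-1 tree decomposition is:
Bags: B1 = {1, 5}  B2 = {1, 7}  B3 = {7, 10}  B4 = {6, 10}  B5 = {6, 9}  B6 = {2, 9}  B7 = {2, 8}  B8 = {4, 8}  B9 = {3, 4}
Tree: B1–B2, B2–B3, B3–B4, B4–B5, B5–B6, B6–B7, B7–B8, B8–B9
The largest bag has 2 vertices, giving width 1; this decomposition certifies tw(G) ≤ 1. Any graph with an edge has treewidth ≥ 1, and G has the edge 5–1. Combining the bounds, tw(G) = 1.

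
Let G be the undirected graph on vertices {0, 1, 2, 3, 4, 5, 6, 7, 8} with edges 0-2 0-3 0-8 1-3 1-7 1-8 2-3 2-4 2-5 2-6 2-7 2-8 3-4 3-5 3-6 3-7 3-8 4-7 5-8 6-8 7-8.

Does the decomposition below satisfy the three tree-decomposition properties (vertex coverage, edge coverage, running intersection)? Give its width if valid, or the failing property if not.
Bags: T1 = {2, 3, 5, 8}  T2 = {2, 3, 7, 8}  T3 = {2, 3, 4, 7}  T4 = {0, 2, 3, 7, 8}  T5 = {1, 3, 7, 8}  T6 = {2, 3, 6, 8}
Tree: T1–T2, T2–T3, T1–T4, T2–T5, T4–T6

No — bags containing vertex 7 are not connected in the tree.

A tree decomposition must satisfy three properties: every vertex lies in some bag; for every edge, both endpoints lie together in some bag; and for every vertex, the bags containing it form a connected subtree. Here bags containing vertex 7 are not connected in the tree, so the decomposition is invalid.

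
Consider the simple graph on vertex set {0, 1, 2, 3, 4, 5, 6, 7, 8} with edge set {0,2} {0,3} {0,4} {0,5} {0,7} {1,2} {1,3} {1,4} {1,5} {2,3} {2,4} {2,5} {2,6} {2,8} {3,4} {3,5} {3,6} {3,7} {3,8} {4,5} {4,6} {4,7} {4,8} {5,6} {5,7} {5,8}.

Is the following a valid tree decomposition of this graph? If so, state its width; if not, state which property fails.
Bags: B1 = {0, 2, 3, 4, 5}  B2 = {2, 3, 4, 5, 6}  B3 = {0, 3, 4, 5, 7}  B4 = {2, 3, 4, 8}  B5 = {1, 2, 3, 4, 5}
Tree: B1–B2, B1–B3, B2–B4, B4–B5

No — edge (5,8) lies in no bag.

A tree decomposition must satisfy three properties: every vertex lies in some bag; for every edge, both endpoints lie together in some bag; and for every vertex, the bags containing it form a connected subtree. Here edge (5,8) lies in no bag, so the decomposition is invalid.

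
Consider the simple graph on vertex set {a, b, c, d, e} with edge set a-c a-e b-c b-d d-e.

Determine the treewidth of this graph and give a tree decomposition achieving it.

Treewidth 2.
One optimal decomposition is:
Bags: B1 = {b, c, d}  B2 = {a, c, d}  B3 = {a, d, e}
Tree: B1–B2, B2–B3

The largest bag has 3 vertices, giving width 2; this decomposition certifies tw(G) ≤ 2. Since d–b–c–a–e–d is a cycle in G, G is not acyclic. Forests are exactly the graphs of treewidth ≤ 1, so tw(G) ≥ 2. Combining the bounds, tw(G) = 2.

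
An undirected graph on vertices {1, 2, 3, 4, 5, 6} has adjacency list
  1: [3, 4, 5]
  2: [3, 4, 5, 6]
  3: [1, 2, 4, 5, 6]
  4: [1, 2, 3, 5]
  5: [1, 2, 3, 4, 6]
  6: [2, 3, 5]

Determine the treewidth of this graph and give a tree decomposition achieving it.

Every bag has size at most 4, so the width is 4 − 1 = 3 and tw(G) ≤ 3. Conversely, {1, 3, 4, 5} is a clique of size 4, and the vertices of any clique must share a bag in every tree decomposition; so some bag has ≥ 4 vertices and tw(G) ≥ 3. Hence tw(G) = 3 exactly.

Treewidth 3.
Bags: B1 = {2, 3, 4, 5}  B2 = {1, 3, 4, 5}  B3 = {2, 3, 5, 6}
Tree: B1–B2, B1–B3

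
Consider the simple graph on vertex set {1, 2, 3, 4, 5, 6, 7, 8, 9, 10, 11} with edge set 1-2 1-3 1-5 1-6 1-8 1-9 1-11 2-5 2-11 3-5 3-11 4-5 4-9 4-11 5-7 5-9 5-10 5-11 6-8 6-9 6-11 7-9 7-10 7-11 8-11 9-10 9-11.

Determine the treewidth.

A width-3 tree decomposition is:
Bags: B1 = {1, 2, 5, 11}  B2 = {1, 5, 9, 11}  B3 = {4, 5, 9, 11}  B4 = {5, 7, 9, 11}  B5 = {1, 6, 9, 11}  B6 = {5, 7, 9, 10}  B7 = {1, 6, 8, 11}  B8 = {1, 3, 5, 11}
Tree: B1–B2, B2–B3, B2–B4, B2–B5, B4–B6, B5–B7, B2–B8
The largest bag has 4 vertices, giving width 3; this decomposition certifies tw(G) ≤ 3. Conversely, {5, 7, 9, 10} is a clique of size 4, and the vertices of any clique must share a bag in every tree decomposition; so some bag has ≥ 4 vertices and tw(G) ≥ 3. Hence tw(G) = 3 exactly.

3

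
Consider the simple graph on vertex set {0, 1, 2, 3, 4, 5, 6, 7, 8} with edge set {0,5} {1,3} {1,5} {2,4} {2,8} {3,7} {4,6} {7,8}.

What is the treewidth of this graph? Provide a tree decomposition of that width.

The largest bag has 2 vertices, giving width 1; this decomposition certifies tw(G) ≤ 1. G has an edge, so its treewidth is at least 1. Therefore the treewidth is 1.

Treewidth 1.
One such decomposition:
Bags: B1 = {0, 5}  B2 = {1, 5}  B3 = {1, 3}  B4 = {3, 7}  B5 = {7, 8}  B6 = {2, 8}  B7 = {2, 4}  B8 = {4, 6}
Tree: B1–B2, B2–B3, B3–B4, B4–B5, B5–B6, B6–B7, B7–B8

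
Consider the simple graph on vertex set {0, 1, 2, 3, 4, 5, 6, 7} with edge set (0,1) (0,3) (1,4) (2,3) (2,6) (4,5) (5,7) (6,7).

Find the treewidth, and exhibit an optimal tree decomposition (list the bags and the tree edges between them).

Treewidth 2.
Bags: B1 = {0, 2, 3}  B2 = {0, 1, 2}  B3 = {1, 2, 4}  B4 = {2, 4, 5}  B5 = {2, 5, 7}  B6 = {2, 6, 7}
Tree: B1–B2, B2–B3, B3–B4, B4–B5, B5–B6

Each bag holds 3 vertices, so the decomposition has width 2, which upper-bounds the treewidth. The edges 2–3–0–1–4–5–7–6–2 form a cycle, so G is not a tree and its treewidth is at least 2. Hence tw(G) = 2 exactly.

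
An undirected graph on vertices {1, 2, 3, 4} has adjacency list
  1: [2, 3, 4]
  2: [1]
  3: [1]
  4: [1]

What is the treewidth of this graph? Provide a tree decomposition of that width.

Each bag holds 2 vertices, so the decomposition has width 1, which upper-bounds the treewidth. Since G has at least one edge (e.g. 1–3), it is not an edgeless graph, so tw(G) ≥ 1. Hence tw(G) = 1 exactly.

Treewidth 1.
One such decomposition:
Bags: B1 = {1, 3}  B2 = {1, 2}  B3 = {1, 4}
Tree: B1–B2, B1–B3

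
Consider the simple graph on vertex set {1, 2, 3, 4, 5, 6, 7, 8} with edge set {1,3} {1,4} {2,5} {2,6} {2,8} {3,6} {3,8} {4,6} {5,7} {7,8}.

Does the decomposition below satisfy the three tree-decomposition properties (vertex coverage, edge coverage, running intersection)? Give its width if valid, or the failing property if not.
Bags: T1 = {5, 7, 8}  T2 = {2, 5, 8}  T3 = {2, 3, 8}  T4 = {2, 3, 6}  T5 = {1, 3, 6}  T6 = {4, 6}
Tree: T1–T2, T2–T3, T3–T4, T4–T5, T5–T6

No — edge (1,4) lies in no bag.

A tree decomposition must satisfy three properties: every vertex lies in some bag; for every edge, both endpoints lie together in some bag; and for every vertex, the bags containing it form a connected subtree. Here edge (1,4) lies in no bag, so the decomposition is invalid.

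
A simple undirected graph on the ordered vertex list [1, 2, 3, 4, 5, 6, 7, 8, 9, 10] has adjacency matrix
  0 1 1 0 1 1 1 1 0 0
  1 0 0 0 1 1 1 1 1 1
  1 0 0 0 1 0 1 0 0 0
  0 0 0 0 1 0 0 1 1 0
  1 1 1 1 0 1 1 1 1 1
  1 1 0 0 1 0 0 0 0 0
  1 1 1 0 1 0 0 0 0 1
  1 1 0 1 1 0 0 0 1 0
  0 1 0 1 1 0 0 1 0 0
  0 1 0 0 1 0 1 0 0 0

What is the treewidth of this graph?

A width-3 tree decomposition is:
Bags: B1 = {2, 5, 8, 9}  B2 = {1, 2, 5, 8}  B3 = {1, 2, 5, 7}  B4 = {2, 5, 7, 10}  B5 = {1, 2, 5, 6}  B6 = {1, 3, 5, 7}  B7 = {4, 5, 8, 9}
Tree: B1–B2, B2–B3, B3–B4, B3–B5, B3–B6, B1–B7
Every bag has size at most 4, so the width is 4 − 1 = 3 and tw(G) ≤ 3. On the other hand G contains the 4-clique {1, 2, 5, 8}. A clique must lie in a single bag of any decomposition, so no decomposition can have width below 3. Hence tw(G) = 3 exactly.

3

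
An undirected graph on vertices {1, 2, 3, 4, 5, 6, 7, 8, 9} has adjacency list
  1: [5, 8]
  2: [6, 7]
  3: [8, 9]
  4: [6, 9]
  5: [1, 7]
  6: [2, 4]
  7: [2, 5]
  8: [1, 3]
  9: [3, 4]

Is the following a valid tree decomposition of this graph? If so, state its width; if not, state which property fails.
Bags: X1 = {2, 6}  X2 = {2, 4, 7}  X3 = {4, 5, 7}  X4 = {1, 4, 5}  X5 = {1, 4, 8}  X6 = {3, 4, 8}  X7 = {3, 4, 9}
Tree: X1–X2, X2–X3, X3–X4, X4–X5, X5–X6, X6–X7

A tree decomposition must satisfy three properties: every vertex lies in some bag; for every edge, both endpoints lie together in some bag; and for every vertex, the bags containing it form a connected subtree. Here edge (4,6) lies in no bag, so the decomposition is invalid.

No — edge (4,6) lies in no bag.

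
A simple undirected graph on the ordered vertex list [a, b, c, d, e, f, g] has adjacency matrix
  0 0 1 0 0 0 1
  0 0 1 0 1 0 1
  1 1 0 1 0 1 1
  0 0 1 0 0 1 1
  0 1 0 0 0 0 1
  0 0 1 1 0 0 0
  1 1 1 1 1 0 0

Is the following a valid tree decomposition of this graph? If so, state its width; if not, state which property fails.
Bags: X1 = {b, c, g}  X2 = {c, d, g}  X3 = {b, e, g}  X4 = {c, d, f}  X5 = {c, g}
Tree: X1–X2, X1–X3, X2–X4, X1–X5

A tree decomposition must satisfy three properties: every vertex lies in some bag; for every edge, both endpoints lie together in some bag; and for every vertex, the bags containing it form a connected subtree. Here vertex a appears in no bag, so the decomposition is invalid.

No — vertex a appears in no bag.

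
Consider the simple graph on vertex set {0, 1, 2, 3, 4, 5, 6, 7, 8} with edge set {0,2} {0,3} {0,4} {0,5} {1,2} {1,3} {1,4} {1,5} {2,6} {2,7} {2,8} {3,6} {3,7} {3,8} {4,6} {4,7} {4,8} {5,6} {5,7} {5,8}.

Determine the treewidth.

4

A width-4 tree decomposition is:
Bags: B1 = {0, 2, 3, 4, 5}  B2 = {2, 3, 4, 5, 7}  B3 = {2, 3, 4, 5, 8}  B4 = {2, 3, 4, 5, 6}  B5 = {1, 2, 3, 4, 5}
Tree: B1–B2, B2–B3, B3–B4, B4–B5
Every bag has size at most 5, so the width is 5 − 1 = 4 and tw(G) ≤ 4. For the lower bound: the 5 vertex sets {0,5}, {3,7}, {4,8}, {2}, {6} are disjoint, each induces a connected subgraph, and every pair is joined by at least one edge of G. Contracting each set to a single vertex therefore yields K_{5} as a minor, and since treewidth is minor-monotone, tw(G) ≥ tw(K_{5}) = 4. Hence tw(G) = 4 exactly.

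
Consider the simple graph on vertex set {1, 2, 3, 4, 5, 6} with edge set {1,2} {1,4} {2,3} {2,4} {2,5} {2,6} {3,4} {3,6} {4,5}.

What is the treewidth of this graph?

A width-2 tree decomposition is:
Bags: B1 = {2, 4, 5}  B2 = {2, 3, 4}  B3 = {1, 2, 4}  B4 = {2, 3, 6}
Tree: B1–B2, B2–B3, B2–B4
Each bag holds 3 vertices, so the decomposition has width 2, which upper-bounds the treewidth. For the lower bound, the 3 vertices {1, 2, 4} are pairwise adjacent, and any tree decomposition puts a clique entirely inside one bag — forcing width ≥ 2. Hence tw(G) = 2 exactly.

2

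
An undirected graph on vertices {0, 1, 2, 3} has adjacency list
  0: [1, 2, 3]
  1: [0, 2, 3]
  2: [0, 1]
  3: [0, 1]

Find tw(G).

A width-2 tree decomposition is:
Bags: B1 = {0, 1, 3}  B2 = {0, 1, 2}
Tree: B1–B2
The largest bag has 3 vertices, giving width 2; this decomposition certifies tw(G) ≤ 2. On the other hand G contains the 3-clique {0, 1, 2}. A clique must lie in a single bag of any decomposition, so no decomposition can have width below 2. Therefore the treewidth is 2.

2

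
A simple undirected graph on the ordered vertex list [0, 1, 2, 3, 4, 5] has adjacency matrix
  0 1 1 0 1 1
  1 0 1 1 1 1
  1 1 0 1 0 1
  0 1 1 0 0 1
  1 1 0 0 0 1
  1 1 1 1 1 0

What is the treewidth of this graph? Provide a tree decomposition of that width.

The largest bag has 4 vertices, giving width 3; this decomposition certifies tw(G) ≤ 3. On the other hand G contains the 4-clique {0, 1, 2, 5}. A clique must lie in a single bag of any decomposition, so no decomposition can have width below 3. Therefore the treewidth is 3.

Treewidth 3.
One optimal decomposition is:
Bags: B1 = {1, 2, 3, 5}  B2 = {0, 1, 2, 5}  B3 = {0, 1, 4, 5}
Tree: B1–B2, B2–B3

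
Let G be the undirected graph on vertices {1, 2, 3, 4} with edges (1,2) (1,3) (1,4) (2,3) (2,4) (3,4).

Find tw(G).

A width-3 tree decomposition is:
Bags: B1 = {1, 2, 3, 4}
Tree: (single bag)
A single bag containing all 4 vertices is trivially a valid decomposition of width 3. Conversely, {1, 2, 3, 4} is a clique of size 4, and the vertices of any clique must share a bag in every tree decomposition; so some bag has ≥ 4 vertices and tw(G) ≥ 3. The upper and lower bounds meet at 3, so that is the treewidth.

3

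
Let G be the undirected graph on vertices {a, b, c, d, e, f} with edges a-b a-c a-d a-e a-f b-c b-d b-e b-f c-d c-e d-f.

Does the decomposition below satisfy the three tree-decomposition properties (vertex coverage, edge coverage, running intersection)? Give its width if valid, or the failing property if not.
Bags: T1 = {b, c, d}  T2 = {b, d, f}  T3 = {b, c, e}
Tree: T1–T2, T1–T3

A tree decomposition must satisfy three properties: every vertex lies in some bag; for every edge, both endpoints lie together in some bag; and for every vertex, the bags containing it form a connected subtree. Here vertex a appears in no bag, so the decomposition is invalid.

No — vertex a appears in no bag.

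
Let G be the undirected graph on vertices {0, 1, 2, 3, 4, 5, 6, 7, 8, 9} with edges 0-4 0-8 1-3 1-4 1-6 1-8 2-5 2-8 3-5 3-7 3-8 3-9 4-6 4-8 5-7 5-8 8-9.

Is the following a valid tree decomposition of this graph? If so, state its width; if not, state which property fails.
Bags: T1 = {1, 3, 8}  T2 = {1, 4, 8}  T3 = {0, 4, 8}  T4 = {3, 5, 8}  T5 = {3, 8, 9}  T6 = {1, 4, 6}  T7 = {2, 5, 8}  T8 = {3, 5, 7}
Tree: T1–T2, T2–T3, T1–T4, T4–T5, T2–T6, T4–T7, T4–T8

Checking the three conditions: (i) the bags cover all of {0, 1, 2, 3, 4, 5, 6, 7, 8, 9}; (ii) for each edge, some bag contains both endpoints; (iii) the bags containing any fixed vertex form a subtree. All hold, so the decomposition is valid with width 3 − 1 = 2.

Yes; width 2.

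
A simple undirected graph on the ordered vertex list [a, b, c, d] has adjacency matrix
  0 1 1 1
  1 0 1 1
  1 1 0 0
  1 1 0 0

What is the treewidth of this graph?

2

A width-2 tree decomposition is:
Bags: B1 = {a, b, c}  B2 = {a, b, d}
Tree: B1–B2
Every bag has size at most 3, so the width is 3 − 1 = 2 and tw(G) ≤ 2. Conversely, {a, b, d} is a clique of size 3, and the vertices of any clique must share a bag in every tree decomposition; so some bag has ≥ 3 vertices and tw(G) ≥ 2. Therefore the treewidth is 2.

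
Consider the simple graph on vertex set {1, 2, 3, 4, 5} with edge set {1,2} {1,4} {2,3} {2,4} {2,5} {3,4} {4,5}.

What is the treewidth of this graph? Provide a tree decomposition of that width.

The largest bag has 3 vertices, giving width 2; this decomposition certifies tw(G) ≤ 2. On the other hand G contains the 3-clique {1, 2, 4}. A clique must lie in a single bag of any decomposition, so no decomposition can have width below 2. Hence tw(G) = 2 exactly.

Treewidth 2.
Bags: B1 = {2, 3, 4}  B2 = {2, 4, 5}  B3 = {1, 2, 4}
Tree: B1–B2, B1–B3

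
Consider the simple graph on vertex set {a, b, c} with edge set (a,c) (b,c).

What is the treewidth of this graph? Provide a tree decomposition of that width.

Every bag has size at most 2, so the width is 2 − 1 = 1 and tw(G) ≤ 1. Any graph with an edge has treewidth ≥ 1, and G has the edge c–b. Combining the bounds, tw(G) = 1.

Treewidth 1.
Bags: B1 = {b, c}  B2 = {a, c}
Tree: B1–B2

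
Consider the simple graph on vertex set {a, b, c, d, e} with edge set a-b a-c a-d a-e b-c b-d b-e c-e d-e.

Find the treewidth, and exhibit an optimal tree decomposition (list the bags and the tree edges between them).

The largest bag has 4 vertices, giving width 3; this decomposition certifies tw(G) ≤ 3. On the other hand G contains the 4-clique {a, b, d, e}. A clique must lie in a single bag of any decomposition, so no decomposition can have width below 3. Therefore the treewidth is 3.

Treewidth 3.
Bags: B1 = {a, b, d, e}  B2 = {a, b, c, e}
Tree: B1–B2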